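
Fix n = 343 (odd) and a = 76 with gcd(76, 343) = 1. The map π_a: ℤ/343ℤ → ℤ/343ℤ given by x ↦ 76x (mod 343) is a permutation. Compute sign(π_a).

Orbit of 34 under x↦76x: [34, 183, 188, 225, 293, 316, 6]… (length divides ord_343(76)).
Cycle lengths of π_76 on ℤ/343ℤ: [98, 98, 98, 14, 14, 14, 2, 2, 2, 1]; 10 cycles in total.
10 cycles on 343: each ℓ→(−1)^(ℓ−1), product (−1)^333 = -1.

-1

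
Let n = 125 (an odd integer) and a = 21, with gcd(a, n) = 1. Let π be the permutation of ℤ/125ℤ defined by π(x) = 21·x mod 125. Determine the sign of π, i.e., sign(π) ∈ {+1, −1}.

Start at x=111: 111 → 81 → 76 → 96 → 16 → 86 → 56 → … (one orbit).
The orbit structure of x ↦ 21x mod 125: 13 orbits of sizes [25, 25, 25, 25, 5, 5, 5, 5, 1, 1, 1, 1, 1].
13 cycles on 125: each ℓ→(−1)^(ℓ−1), product (−1)^112 = +1.

+1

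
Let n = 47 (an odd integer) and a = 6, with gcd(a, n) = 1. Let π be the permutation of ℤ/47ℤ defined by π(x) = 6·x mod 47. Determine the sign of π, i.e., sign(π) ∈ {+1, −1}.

Trace 1: π^k(1) = [1, 6, 36, 28, 27, 21, 32] for k=0..6.
π_6 has 3 disjoint cycles with lengths [23, 23, 1] on {0,…,46}.
With 3 cycles on 47 points, sign = (−1)^{47−3} = +1.

+1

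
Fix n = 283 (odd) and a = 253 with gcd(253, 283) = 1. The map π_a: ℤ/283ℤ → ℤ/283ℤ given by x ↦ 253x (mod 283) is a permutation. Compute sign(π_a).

Orbit of 111 under x↦253x: [111, 66, 1, 253, 51, 168, 54]… (length divides ord_283(253)).
Cycle lengths of π_253 on ℤ/283ℤ: [47, 47, 47, 47, 47, 47, 1]; 7 cycles in total.
7 cycles on 283: each ℓ→(−1)^(ℓ−1), product (−1)^276 = +1.
(253|283)_J = +1 (Zolotarev's lemma cross-check).

+1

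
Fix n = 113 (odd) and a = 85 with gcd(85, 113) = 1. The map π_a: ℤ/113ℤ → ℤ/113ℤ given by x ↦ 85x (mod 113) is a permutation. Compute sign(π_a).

Trace 64: π^k(64) = [64, 16, 4, 1, 85, 106, 83] for k=0..6.
9 cycles of lengths [14, 14, 14, 14, 14, 14, 14, 14, 1].
sign(π) = (−1)^{n − #cycles} = (−1)^{113−9} = (−1)^104 = +1.

+1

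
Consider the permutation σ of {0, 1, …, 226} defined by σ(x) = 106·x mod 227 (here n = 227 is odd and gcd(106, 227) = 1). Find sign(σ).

Trace 22: π^k(22) = [22, 62, 216, 196, 119, 129, 54] for k=0..6.
The orbit structure of x ↦ 106x mod 227: 2 orbits of sizes [226, 1].
227 − 2 = 225 transpositions; sign(π) = (−1)^225 = -1.
Check: (106/227) = -1 by Zolotarev.

-1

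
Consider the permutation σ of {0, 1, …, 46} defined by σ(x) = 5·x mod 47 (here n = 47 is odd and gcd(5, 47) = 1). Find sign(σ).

-1

Start at x=43: 43 → 27 → 41 → 17 → 38 → 2 → 10 → … (one orbit).
Cycle lengths of π_5 on ℤ/47ℤ: [46, 1]; 2 cycles in total.
Σ(ℓ_i−1) = 47−2 = 45; sign = (−1)^45 = -1.
Check: (5/47) = -1 by Zolotarev.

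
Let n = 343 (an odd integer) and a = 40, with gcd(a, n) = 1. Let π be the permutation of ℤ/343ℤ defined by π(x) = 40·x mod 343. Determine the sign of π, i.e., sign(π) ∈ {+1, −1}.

Start at x=120: 120 → 341 → 263 → 230 → 282 → 304 → 155 → … (one orbit).
Cycle type of π: 294 + 42 + 6 + 1; total 4 cycles.
With 4 cycles on 343 points, sign = (−1)^{343−4} = -1.
Check: (40/343) = -1 by Zolotarev.

-1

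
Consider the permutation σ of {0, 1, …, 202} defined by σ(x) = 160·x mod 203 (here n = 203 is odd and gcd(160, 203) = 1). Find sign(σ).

+1

Trace 78: π^k(78) = [78, 97, 92, 104, 197, 55, 71] for k=0..6.
Cycle type of π: 28×7 + 2×3 + 1; total 11 cycles.
sign(π) = (−1)^{n − #cycles} = (−1)^{203−11} = (−1)^192 = +1.
Check: (160/203) = +1 by Zolotarev.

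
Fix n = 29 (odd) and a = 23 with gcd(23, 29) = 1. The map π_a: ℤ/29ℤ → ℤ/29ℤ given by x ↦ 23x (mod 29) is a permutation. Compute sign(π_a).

+1

Start at x=16: 16 → 20 → 25 → 24 → 1 → 23 → 7 → 16 (one orbit).
Cycle type of π: 7×4 + 1; total 5 cycles.
29 − 5 = 24 transpositions; sign(π) = (−1)^24 = +1.
(23|29)_J = +1 (Zolotarev's lemma cross-check).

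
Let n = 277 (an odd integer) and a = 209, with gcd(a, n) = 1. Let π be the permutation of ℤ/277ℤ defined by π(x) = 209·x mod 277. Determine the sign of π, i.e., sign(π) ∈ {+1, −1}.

-1

Start at x=106: 106 → 271 → 131 → 233 → 222 → 139 → 243 → … (one orbit).
Decompose π into cycles: lengths [276, 1] (2 cycles, including the fixed point 0).
With 2 cycles on 277 points, sign = (−1)^{277−2} = -1.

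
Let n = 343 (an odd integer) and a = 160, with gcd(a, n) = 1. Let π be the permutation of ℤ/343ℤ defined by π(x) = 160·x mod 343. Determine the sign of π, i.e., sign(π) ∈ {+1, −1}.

-1

Orbit of 174 under x↦160x: [174, 57, 202, 78, 132, 197, 307]… (length divides ord_343(160)).
Cycle type of π: 98×3 + 14×3 + 2×3 + 1; total 10 cycles.
With 10 cycles on 343 points, sign = (−1)^{343−10} = -1.
Zolotarev: (160|343) = -1, matching the cycle-count sign.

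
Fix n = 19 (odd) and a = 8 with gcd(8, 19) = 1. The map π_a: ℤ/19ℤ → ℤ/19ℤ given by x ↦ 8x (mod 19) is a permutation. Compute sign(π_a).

Trace 8: π^k(8) = [8, 7, 18, 11, 12, 1] for k=0..5.
The orbit structure of x ↦ 8x mod 19: 4 orbits of sizes [6, 6, 6, 1].
19 − 4 = 15 transpositions; sign(π) = (−1)^15 = -1.
(8|19)_J = -1 (Zolotarev's lemma cross-check).

-1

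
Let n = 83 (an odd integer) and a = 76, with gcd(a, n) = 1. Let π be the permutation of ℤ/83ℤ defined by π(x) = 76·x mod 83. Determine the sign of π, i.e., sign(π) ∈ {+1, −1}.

-1

Start at x=6: 6 → 41 → 45 → 17 → 47 → 3 → 62 → … (one orbit).
Cycle type of π: 82 + 1; total 2 cycles.
sign(π) = (−1)^{n − #cycles} = (−1)^{83−2} = (−1)^81 = -1.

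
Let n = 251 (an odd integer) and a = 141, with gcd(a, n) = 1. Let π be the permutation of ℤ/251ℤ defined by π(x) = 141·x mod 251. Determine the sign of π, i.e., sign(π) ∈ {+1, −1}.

Trace 48: π^k(48) = [48, 242, 237, 34, 25, 11, 45] for k=0..6.
Cycle lengths of π_141 on ℤ/251ℤ: [250, 1]; 2 cycles in total.
Σ(ℓ_i−1) = 251−2 = 249; sign = (−1)^249 = -1.
Zolotarev: (141|251) = -1, matching the cycle-count sign.

-1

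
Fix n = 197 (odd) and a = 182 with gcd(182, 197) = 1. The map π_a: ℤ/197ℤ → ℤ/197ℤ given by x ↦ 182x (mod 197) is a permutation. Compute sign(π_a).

+1

Orbit of 178 under x↦182x: [178, 88, 59, 100, 76, 42, 158]… (length divides ord_197(182)).
Cycle type of π: 49×4 + 1; total 5 cycles.
197 − 5 = 192 transpositions; sign(π) = (−1)^192 = +1.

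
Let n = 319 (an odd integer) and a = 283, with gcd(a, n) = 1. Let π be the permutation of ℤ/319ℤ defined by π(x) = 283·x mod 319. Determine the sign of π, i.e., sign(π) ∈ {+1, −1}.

Start at x=146: 146 → 167 → 49 → 150 → 23 → 129 → 141 → … (one orbit).
The orbit structure of x ↦ 283x mod 319: 8 orbits of sizes [70, 70, 70, 70, 14, 14, 10, 1].
8 cycles on 319: each ℓ→(−1)^(ℓ−1), product (−1)^311 = -1.
Check: (283/319) = -1 by Zolotarev.

-1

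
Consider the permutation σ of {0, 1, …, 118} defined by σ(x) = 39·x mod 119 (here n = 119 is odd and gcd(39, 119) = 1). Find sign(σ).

Trace 2: π^k(2) = [2, 78, 67, 114, 43, 11, 72] for k=0..6.
Decompose π into cycles: lengths [48, 48, 16, 3, 3, 1] (6 cycles, including the fixed point 0).
With 6 cycles on 119 points, sign = (−1)^{119−6} = -1.
(39|119)_J = -1 (Zolotarev's lemma cross-check).

-1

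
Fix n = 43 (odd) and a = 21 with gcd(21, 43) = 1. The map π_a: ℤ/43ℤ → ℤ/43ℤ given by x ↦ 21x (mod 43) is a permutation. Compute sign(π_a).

Trace 16: π^k(16) = [16, 35, 4, 41, 1, 21, 11] for k=0..6.
7 cycles of lengths [7, 7, 7, 7, 7, 7, 1].
n − c = 43 − 7 = 36; sign = (−1)^36 = +1.

+1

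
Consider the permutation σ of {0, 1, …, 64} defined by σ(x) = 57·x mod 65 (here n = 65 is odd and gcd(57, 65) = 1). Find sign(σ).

Orbit of 57 under x↦57x: [57, 64, 8, 1]… (length divides ord_65(57)).
The orbit structure of x ↦ 57x mod 65: 17 orbits of sizes [4, 4, 4, 4, 4, 4, 4, 4, 4, 4, 4, 4, 4, 4, 4, 4, 1].
17 cycles on 65: each ℓ→(−1)^(ℓ−1), product (−1)^48 = +1.

+1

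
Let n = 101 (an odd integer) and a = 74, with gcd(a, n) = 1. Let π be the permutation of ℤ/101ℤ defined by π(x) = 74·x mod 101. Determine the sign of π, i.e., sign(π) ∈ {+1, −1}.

Orbit of 92 under x↦74x: [92, 41, 4, 94, 88, 48, 17]… (length divides ord_101(74)).
The orbit structure of x ↦ 74x mod 101: 2 orbits of sizes [100, 1].
n − c = 101 − 2 = 99; sign = (−1)^99 = -1.
Check: (74/101) = -1 by Zolotarev.

-1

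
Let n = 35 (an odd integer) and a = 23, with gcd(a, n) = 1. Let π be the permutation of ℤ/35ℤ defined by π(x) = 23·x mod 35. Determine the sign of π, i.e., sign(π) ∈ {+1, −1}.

Trace 23: π^k(23) = [23, 4, 22, 16, 18, 29, 2] for k=0..6.
6 cycles of lengths [12, 12, 4, 3, 3, 1].
Σ(ℓ_i−1) = 35−6 = 29; sign = (−1)^29 = -1.
Zolotarev: (23|35) = -1, matching the cycle-count sign.

-1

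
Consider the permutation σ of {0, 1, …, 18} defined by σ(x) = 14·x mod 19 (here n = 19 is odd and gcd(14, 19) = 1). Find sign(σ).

Orbit of 11 under x↦14x: [11, 2, 9, 12, 16, 15, 1]… (length divides ord_19(14)).
π_14 has 2 disjoint cycles with lengths [18, 1] on {0,…,18}.
n − c = 19 − 2 = 17; sign = (−1)^17 = -1.
Via Zolotarev, sign(π_{14}) = (14|19) = -1.

-1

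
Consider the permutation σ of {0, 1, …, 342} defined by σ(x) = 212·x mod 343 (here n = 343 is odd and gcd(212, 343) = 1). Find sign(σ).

+1

Start at x=151: 151 → 113 → 289 → 214 → 92 → 296 → 326 → … (one orbit).
The orbit structure of x ↦ 212x mod 343: 7 orbits of sizes [147, 147, 21, 21, 3, 3, 1].
7 cycles on 343: each ℓ→(−1)^(ℓ−1), product (−1)^336 = +1.
Zolotarev: (212|343) = +1, matching the cycle-count sign.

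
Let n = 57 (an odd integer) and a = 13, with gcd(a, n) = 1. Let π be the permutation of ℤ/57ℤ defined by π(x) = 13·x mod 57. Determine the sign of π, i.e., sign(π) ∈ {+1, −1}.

-1

Trace 13: π^k(13) = [13, 55, 31, 4, 52, 49, 10] for k=0..6.
π_13 has 6 disjoint cycles with lengths [18, 18, 18, 1, 1, 1] on {0,…,56}.
With 6 cycles on 57 points, sign = (−1)^{57−6} = -1.
Via Zolotarev, sign(π_{13}) = (13|57) = -1.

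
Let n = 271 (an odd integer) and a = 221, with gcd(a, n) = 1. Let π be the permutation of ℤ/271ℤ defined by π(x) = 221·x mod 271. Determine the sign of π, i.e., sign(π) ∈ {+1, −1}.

Orbit of 77 under x↦221x: [77, 215, 90, 107, 70, 23, 205]… (length divides ord_271(221)).
π_221 has 2 disjoint cycles with lengths [270, 1] on {0,…,270}.
n − c = 271 − 2 = 269; sign = (−1)^269 = -1.
Zolotarev: (221|271) = -1, matching the cycle-count sign.

-1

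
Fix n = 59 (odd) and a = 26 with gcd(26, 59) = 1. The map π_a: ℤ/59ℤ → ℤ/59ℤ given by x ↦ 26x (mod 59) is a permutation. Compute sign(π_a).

Start at x=15: 15 → 36 → 51 → 28 → 20 → 48 → 9 → … (one orbit).
Decompose π into cycles: lengths [29, 29, 1] (3 cycles, including the fixed point 0).
sign(π) = (−1)^{n − #cycles} = (−1)^{59−3} = (−1)^56 = +1.
Via Zolotarev, sign(π_{26}) = (26|59) = +1.

+1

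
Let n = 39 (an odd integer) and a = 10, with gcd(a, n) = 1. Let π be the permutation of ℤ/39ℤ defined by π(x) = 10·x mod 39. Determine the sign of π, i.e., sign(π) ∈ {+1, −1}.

+1

Start at x=22: 22 → 25 → 16 → 4 → 1 → 10 → 22 (one orbit).
Decompose π into cycles: lengths [6, 6, 6, 6, 6, 6, 1, 1, 1] (9 cycles, including the fixed point 0).
39 − 9 = 30 transpositions; sign(π) = (−1)^30 = +1.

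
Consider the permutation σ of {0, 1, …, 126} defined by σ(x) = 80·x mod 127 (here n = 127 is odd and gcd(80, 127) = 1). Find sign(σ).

Orbit of 61 under x↦80x: [61, 54, 2, 33, 100, 126, 47]… (length divides ord_127(80)).
Cycle lengths of π_80 on ℤ/127ℤ: [42, 42, 42, 1]; 4 cycles in total.
127 − 4 = 123 transpositions; sign(π) = (−1)^123 = -1.
(80|127)_J = -1 (Zolotarev's lemma cross-check).

-1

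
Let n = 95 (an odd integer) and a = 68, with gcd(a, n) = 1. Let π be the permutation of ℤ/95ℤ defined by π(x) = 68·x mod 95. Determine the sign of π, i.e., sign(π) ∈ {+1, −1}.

-1

Trace 83: π^k(83) = [83, 39, 87, 26, 58, 49, 7] for k=0..6.
π_68 has 14 disjoint cycles with lengths [12, 12, 12, 12, 12, 12, 4, 3, 3, 3, 3, 3, 3, 1] on {0,…,94}.
14 cycles on 95: each ℓ→(−1)^(ℓ−1), product (−1)^81 = -1.
Check: (68/95) = -1 by Zolotarev.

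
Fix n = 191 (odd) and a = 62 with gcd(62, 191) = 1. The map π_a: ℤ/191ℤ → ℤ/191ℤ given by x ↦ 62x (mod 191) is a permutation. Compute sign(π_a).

Trace 181: π^k(181) = [181, 144, 142, 18, 161, 50, 44] for k=0..6.
Cycle lengths of π_62 on ℤ/191ℤ: [190, 1]; 2 cycles in total.
With 2 cycles on 191 points, sign = (−1)^{191−2} = -1.
Via Zolotarev, sign(π_{62}) = (62|191) = -1.

-1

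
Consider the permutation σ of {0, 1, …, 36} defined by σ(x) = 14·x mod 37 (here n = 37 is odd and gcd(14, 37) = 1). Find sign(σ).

-1

Trace 8: π^k(8) = [8, 1, 14, 11, 6, 10, 29] for k=0..6.
Decompose π into cycles: lengths [12, 12, 12, 1] (4 cycles, including the fixed point 0).
sign(π) = (−1)^{n − #cycles} = (−1)^{37−4} = (−1)^33 = -1.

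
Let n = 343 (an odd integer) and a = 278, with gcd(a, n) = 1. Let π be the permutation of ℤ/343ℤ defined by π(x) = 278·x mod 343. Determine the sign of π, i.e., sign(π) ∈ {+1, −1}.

-1

Orbit of 199 under x↦278x: [199, 99, 82, 158, 20, 72, 122]… (length divides ord_343(278)).
Decompose π into cycles: lengths [294, 42, 6, 1] (4 cycles, including the fixed point 0).
Σ(ℓ_i−1) = 343−4 = 339; sign = (−1)^339 = -1.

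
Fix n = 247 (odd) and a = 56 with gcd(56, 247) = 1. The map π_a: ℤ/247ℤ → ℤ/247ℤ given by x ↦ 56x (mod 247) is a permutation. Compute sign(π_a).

-1

Trace 56: π^k(56) = [56, 172, 246, 191, 75, 1] for k=0..5.
Cycle type of π: 6×38 + 2×9 + 1; total 48 cycles.
With 48 cycles on 247 points, sign = (−1)^{247−48} = -1.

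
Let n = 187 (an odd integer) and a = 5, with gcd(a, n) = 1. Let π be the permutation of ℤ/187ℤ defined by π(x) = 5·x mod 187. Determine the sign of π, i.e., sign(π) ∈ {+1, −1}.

-1

Trace 130: π^k(130) = [130, 89, 71, 168, 92, 86, 56] for k=0..6.
π_5 has 6 disjoint cycles with lengths [80, 80, 16, 5, 5, 1] on {0,…,186}.
With 6 cycles on 187 points, sign = (−1)^{187−6} = -1.
Via Zolotarev, sign(π_{5}) = (5|187) = -1.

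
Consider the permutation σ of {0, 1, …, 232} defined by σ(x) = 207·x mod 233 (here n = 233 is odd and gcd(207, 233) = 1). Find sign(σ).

+1

Start at x=7: 7 → 51 → 72 → 225 → 208 → 184 → 109 → … (one orbit).
π_207 has 3 disjoint cycles with lengths [116, 116, 1] on {0,…,232}.
sign(π) = (−1)^{n − #cycles} = (−1)^{233−3} = (−1)^230 = +1.
(207|233)_J = +1 (Zolotarev's lemma cross-check).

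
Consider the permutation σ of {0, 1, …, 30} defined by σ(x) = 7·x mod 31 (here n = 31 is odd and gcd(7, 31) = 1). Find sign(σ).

+1

Orbit of 28 under x↦7x: [28, 10, 8, 25, 20, 16, 19]… (length divides ord_31(7)).
π_7 has 3 disjoint cycles with lengths [15, 15, 1] on {0,…,30}.
3 cycles on 31: each ℓ→(−1)^(ℓ−1), product (−1)^28 = +1.
Zolotarev: (7|31) = +1, matching the cycle-count sign.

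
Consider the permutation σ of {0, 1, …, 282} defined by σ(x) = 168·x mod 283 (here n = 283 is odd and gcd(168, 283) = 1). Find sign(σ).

+1

Start at x=161: 161 → 163 → 216 → 64 → 281 → 230 → 152 → … (one orbit).
Cycle type of π: 47×6 + 1; total 7 cycles.
sign(π) = (−1)^{n − #cycles} = (−1)^{283−7} = (−1)^276 = +1.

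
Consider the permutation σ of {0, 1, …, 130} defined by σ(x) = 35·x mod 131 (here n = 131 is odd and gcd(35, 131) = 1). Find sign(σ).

+1

Start at x=21: 21 → 80 → 49 → 12 → 27 → 28 → 63 → … (one orbit).
Cycle type of π: 65×2 + 1; total 3 cycles.
131 − 3 = 128 transpositions; sign(π) = (−1)^128 = +1.
Zolotarev: (35|131) = +1, matching the cycle-count sign.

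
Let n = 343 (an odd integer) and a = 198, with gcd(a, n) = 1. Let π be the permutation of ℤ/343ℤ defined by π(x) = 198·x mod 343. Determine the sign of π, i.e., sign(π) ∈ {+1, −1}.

Orbit of 155 under x↦198x: [155, 163, 32, 162, 177, 60, 218]… (length divides ord_343(198)).
Decompose π into cycles: lengths [147, 147, 21, 21, 3, 3, 1] (7 cycles, including the fixed point 0).
7 cycles on 343: each ℓ→(−1)^(ℓ−1), product (−1)^336 = +1.
Check: (198/343) = +1 by Zolotarev.

+1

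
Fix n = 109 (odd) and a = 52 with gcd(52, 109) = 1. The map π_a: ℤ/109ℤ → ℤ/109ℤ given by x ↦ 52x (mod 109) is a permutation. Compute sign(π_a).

-1

Start at x=98: 98 → 82 → 13 → 22 → 54 → 83 → 65 → … (one orbit).
Cycle type of π: 108 + 1; total 2 cycles.
109 − 2 = 107 transpositions; sign(π) = (−1)^107 = -1.
Zolotarev: (52|109) = -1, matching the cycle-count sign.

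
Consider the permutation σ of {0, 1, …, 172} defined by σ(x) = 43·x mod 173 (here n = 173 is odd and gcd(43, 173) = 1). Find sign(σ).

+1

Orbit of 169 under x↦43x: [169, 1, 43, 119, 100, 148, 136]… (length divides ord_173(43)).
Cycle lengths of π_43 on ℤ/173ℤ: [43, 43, 43, 43, 1]; 5 cycles in total.
sign(π) = (−1)^{n − #cycles} = (−1)^{173−5} = (−1)^168 = +1.
(43|173)_J = +1 (Zolotarev's lemma cross-check).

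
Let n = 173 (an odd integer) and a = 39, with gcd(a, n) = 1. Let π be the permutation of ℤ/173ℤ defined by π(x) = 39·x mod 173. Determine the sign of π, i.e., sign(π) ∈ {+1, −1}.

-1

Trace 48: π^k(48) = [48, 142, 2, 78, 101, 133, 170] for k=0..6.
2 cycles of lengths [172, 1].
n − c = 173 − 2 = 171; sign = (−1)^171 = -1.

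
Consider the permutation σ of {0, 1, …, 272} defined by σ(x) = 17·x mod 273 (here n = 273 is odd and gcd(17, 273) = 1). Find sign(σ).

+1

Trace 256: π^k(256) = [256, 257, 1, 17, 16, 272] for k=0..5.
Cycle type of π: 6×45 + 2 + 1; total 47 cycles.
n − c = 273 − 47 = 226; sign = (−1)^226 = +1.
(17|273)_J = +1 (Zolotarev's lemma cross-check).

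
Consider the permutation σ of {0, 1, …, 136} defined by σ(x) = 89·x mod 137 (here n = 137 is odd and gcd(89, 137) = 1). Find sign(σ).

-1

Start at x=100: 100 → 132 → 103 → 125 → 28 → 26 → 122 → … (one orbit).
Decompose π into cycles: lengths [136, 1] (2 cycles, including the fixed point 0).
With 2 cycles on 137 points, sign = (−1)^{137−2} = -1.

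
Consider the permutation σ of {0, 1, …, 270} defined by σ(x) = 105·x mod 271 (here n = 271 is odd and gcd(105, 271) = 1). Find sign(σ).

-1

Trace 262: π^k(262) = [262, 139, 232, 241, 102, 141, 171] for k=0..6.
Cycle type of π: 90×3 + 1; total 4 cycles.
n − c = 271 − 4 = 267; sign = (−1)^267 = -1.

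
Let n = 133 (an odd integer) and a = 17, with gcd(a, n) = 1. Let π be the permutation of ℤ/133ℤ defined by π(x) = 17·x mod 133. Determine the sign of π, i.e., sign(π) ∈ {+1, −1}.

Orbit of 74 under x↦17x: [74, 61, 106, 73, 44, 83, 81]… (length divides ord_133(17)).
Decompose π into cycles: lengths [18, 18, 18, 18, 18, 18, 9, 9, 6, 1] (10 cycles, including the fixed point 0).
Σ(ℓ_i−1) = 133−10 = 123; sign = (−1)^123 = -1.

-1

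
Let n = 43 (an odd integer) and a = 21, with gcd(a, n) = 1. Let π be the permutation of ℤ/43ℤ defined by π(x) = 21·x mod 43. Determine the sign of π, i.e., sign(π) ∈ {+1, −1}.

+1

Start at x=21: 21 → 11 → 16 → 35 → 4 → 41 → 1 → 21 (one orbit).
Cycle lengths of π_21 on ℤ/43ℤ: [7, 7, 7, 7, 7, 7, 1]; 7 cycles in total.
With 7 cycles on 43 points, sign = (−1)^{43−7} = +1.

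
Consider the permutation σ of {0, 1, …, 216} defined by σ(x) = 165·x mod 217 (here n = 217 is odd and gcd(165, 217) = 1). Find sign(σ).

Orbit of 1 under x↦165x: [1, 165, 100, 8, 18, 149, 64]… (length divides ord_217(165)).
Cycle type of π: 15×14 + 3×2 + 1; total 17 cycles.
Σ(ℓ_i−1) = 217−17 = 200; sign = (−1)^200 = +1.

+1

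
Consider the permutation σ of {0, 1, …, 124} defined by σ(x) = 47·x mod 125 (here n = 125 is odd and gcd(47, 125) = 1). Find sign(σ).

-1

Start at x=93: 93 → 121 → 62 → 39 → 83 → 26 → 97 → … (one orbit).
The orbit structure of x ↦ 47x mod 125: 4 orbits of sizes [100, 20, 4, 1].
Σ(ℓ_i−1) = 125−4 = 121; sign = (−1)^121 = -1.
(47|125)_J = -1 (Zolotarev's lemma cross-check).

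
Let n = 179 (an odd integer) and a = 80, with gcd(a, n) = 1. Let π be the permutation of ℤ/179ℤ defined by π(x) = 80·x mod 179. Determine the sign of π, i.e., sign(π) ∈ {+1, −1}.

+1

Trace 95: π^k(95) = [95, 82, 116, 151, 87, 158, 110] for k=0..6.
Cycle lengths of π_80 on ℤ/179ℤ: [89, 89, 1]; 3 cycles in total.
With 3 cycles on 179 points, sign = (−1)^{179−3} = +1.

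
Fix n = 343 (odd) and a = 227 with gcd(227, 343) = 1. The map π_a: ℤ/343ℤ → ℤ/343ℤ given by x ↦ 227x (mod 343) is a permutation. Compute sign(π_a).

Orbit of 342 under x↦227x: [342, 116, 264, 246, 276, 226, 195]… (length divides ord_343(227)).
Cycle type of π: 42×7 + 6×8 + 1; total 16 cycles.
16 cycles on 343: each ℓ→(−1)^(ℓ−1), product (−1)^327 = -1.

-1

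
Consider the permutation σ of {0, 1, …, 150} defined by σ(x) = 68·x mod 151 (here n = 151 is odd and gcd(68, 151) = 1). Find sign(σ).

Start at x=78: 78 → 19 → 84 → 125 → 44 → 123 → 59 → … (one orbit).
7 cycles of lengths [25, 25, 25, 25, 25, 25, 1].
151 − 7 = 144 transpositions; sign(π) = (−1)^144 = +1.
Check: (68/151) = +1 by Zolotarev.

+1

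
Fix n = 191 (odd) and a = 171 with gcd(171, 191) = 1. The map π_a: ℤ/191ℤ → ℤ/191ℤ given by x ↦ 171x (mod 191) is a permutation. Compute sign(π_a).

Trace 89: π^k(89) = [89, 130, 74, 48, 186, 100, 101] for k=0..6.
2 cycles of lengths [190, 1].
Σ(ℓ_i−1) = 191−2 = 189; sign = (−1)^189 = -1.

-1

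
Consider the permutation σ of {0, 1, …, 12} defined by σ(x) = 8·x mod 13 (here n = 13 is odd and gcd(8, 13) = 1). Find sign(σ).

-1

Trace 12: π^k(12) = [12, 5, 1, 8] for k=0..3.
π_8 has 4 disjoint cycles with lengths [4, 4, 4, 1] on {0,…,12}.
13 − 4 = 9 transpositions; sign(π) = (−1)^9 = -1.
Check: (8/13) = -1 by Zolotarev.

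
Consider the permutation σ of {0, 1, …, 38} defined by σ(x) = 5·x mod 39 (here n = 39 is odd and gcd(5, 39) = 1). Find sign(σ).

+1

Start at x=1: 1 → 5 → 25 → 8 → 1 (one orbit).
Cycle lengths of π_5 on ℤ/39ℤ: [4, 4, 4, 4, 4, 4, 4, 4, 4, 2, 1]; 11 cycles in total.
sign(π) = (−1)^{n − #cycles} = (−1)^{39−11} = (−1)^28 = +1.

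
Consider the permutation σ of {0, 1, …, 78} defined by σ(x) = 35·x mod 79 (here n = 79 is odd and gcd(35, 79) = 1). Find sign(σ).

Trace 60: π^k(60) = [60, 46, 30, 23, 15, 51, 47] for k=0..6.
Cycle type of π: 78 + 1; total 2 cycles.
sign(π) = (−1)^{n − #cycles} = (−1)^{79−2} = (−1)^77 = -1.
Zolotarev: (35|79) = -1, matching the cycle-count sign.

-1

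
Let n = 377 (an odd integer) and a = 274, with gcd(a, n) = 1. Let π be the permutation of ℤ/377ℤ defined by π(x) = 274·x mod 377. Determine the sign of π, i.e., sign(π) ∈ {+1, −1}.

Start at x=274: 274 → 53 → 196 → 170 → 209 → 339 → 144 → … (one orbit).
The orbit structure of x ↦ 274x mod 377: 39 orbits of sizes [14, 14, 14, 14, 14, 14, 14, 14, 14, 14, 14, 14, 14, 14, 14, 14, 14, 14, 14, 14, 14, 14, 14, 14, 14, 14, 1, 1, 1, 1, 1, 1, 1, 1, 1, 1, 1, 1, 1].
n − c = 377 − 39 = 338; sign = (−1)^338 = +1.
Via Zolotarev, sign(π_{274}) = (274|377) = +1.

+1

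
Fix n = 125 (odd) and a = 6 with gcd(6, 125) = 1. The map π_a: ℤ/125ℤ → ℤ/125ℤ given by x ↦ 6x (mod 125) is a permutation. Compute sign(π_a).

+1

Orbit of 111 under x↦6x: [111, 41, 121, 101, 106, 11, 66]… (length divides ord_125(6)).
13 cycles of lengths [25, 25, 25, 25, 5, 5, 5, 5, 1, 1, 1, 1, 1].
sign(π) = (−1)^{n − #cycles} = (−1)^{125−13} = (−1)^112 = +1.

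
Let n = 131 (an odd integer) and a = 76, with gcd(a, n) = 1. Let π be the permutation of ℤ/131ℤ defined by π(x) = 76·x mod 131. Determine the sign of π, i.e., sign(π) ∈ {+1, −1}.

-1

Trace 78: π^k(78) = [78, 33, 19, 3, 97, 36, 116] for k=0..6.
Cycle lengths of π_76 on ℤ/131ℤ: [130, 1]; 2 cycles in total.
n − c = 131 − 2 = 129; sign = (−1)^129 = -1.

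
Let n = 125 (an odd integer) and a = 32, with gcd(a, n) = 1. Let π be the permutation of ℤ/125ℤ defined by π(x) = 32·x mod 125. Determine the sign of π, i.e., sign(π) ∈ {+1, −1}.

Orbit of 82 under x↦32x: [82, 124, 93, 101, 107, 49, 68]… (length divides ord_125(32)).
12 cycles of lengths [20, 20, 20, 20, 20, 4, 4, 4, 4, 4, 4, 1].
12 cycles on 125: each ℓ→(−1)^(ℓ−1), product (−1)^113 = -1.
(32|125)_J = -1 (Zolotarev's lemma cross-check).

-1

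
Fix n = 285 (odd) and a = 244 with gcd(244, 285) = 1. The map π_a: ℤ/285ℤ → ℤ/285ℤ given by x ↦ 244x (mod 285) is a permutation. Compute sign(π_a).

Orbit of 121 under x↦244x: [121, 169, 196, 229, 16, 199, 106]… (length divides ord_285(244)).
Decompose π into cycles: lengths [18, 18, 18, 18, 18, 18, 18, 18, 18, 18, 18, 18, 9, 9, 9, 9, 9, 9, 2, 2, 2, 2, 2, 2, 1, 1, 1] (27 cycles, including the fixed point 0).
sign(π) = (−1)^{n − #cycles} = (−1)^{285−27} = (−1)^258 = +1.

+1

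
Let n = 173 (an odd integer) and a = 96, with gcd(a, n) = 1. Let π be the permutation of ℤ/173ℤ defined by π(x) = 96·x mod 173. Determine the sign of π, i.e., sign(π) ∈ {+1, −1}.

+1

Start at x=23: 23 → 132 → 43 → 149 → 118 → 83 → 10 → … (one orbit).
Cycle lengths of π_96 on ℤ/173ℤ: [43, 43, 43, 43, 1]; 5 cycles in total.
n − c = 173 − 5 = 168; sign = (−1)^168 = +1.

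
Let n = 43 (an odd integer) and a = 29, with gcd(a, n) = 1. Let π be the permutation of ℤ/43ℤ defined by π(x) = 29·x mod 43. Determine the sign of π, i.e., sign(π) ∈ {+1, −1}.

-1

Start at x=19: 19 → 35 → 26 → 23 → 22 → 36 → 12 → … (one orbit).
The orbit structure of x ↦ 29x mod 43: 2 orbits of sizes [42, 1].
With 2 cycles on 43 points, sign = (−1)^{43−2} = -1.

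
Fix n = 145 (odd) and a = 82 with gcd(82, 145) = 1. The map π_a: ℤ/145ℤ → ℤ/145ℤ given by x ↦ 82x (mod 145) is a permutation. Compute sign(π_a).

Start at x=81: 81 → 117 → 24 → 83 → 136 → 132 → 94 → … (one orbit).
π_82 has 10 disjoint cycles with lengths [28, 28, 28, 28, 7, 7, 7, 7, 4, 1] on {0,…,144}.
10 cycles on 145: each ℓ→(−1)^(ℓ−1), product (−1)^135 = -1.
The Jacobi symbol (82|145) = -1 (Zolotarev) agrees.

-1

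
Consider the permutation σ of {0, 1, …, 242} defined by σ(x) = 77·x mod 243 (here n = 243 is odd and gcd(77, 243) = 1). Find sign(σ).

Orbit of 53 under x↦77x: [53, 193, 38, 10, 41, 241, 89]… (length divides ord_243(77)).
Cycle type of π: 162 + 54 + 18 + 6 + 2 + 1; total 6 cycles.
243 − 6 = 237 transpositions; sign(π) = (−1)^237 = -1.

-1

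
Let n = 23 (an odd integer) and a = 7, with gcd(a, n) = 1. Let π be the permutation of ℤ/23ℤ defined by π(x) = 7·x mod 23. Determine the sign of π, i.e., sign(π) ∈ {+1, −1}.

Trace 14: π^k(14) = [14, 6, 19, 18, 11, 8, 10] for k=0..6.
Cycle type of π: 22 + 1; total 2 cycles.
With 2 cycles on 23 points, sign = (−1)^{23−2} = -1.

-1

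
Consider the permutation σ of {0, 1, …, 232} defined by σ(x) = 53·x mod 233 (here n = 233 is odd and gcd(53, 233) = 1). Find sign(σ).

Orbit of 99 under x↦53x: [99, 121, 122, 175, 188, 178, 114]… (length divides ord_233(53)).
Cycle lengths of π_53 on ℤ/233ℤ: [232, 1]; 2 cycles in total.
n − c = 233 − 2 = 231; sign = (−1)^231 = -1.
The Jacobi symbol (53|233) = -1 (Zolotarev) agrees.

-1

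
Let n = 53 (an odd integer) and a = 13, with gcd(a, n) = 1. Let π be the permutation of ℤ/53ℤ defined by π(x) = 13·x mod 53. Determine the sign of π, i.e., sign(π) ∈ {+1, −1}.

+1

Start at x=15: 15 → 36 → 44 → 42 → 16 → 49 → 1 → … (one orbit).
Decompose π into cycles: lengths [13, 13, 13, 13, 1] (5 cycles, including the fixed point 0).
5 cycles on 53: each ℓ→(−1)^(ℓ−1), product (−1)^48 = +1.
Zolotarev: (13|53) = +1, matching the cycle-count sign.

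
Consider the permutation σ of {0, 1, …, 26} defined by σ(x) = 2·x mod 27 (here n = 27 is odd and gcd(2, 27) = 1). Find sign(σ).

-1

Trace 8: π^k(8) = [8, 16, 5, 10, 20, 13, 26] for k=0..6.
Cycle lengths of π_2 on ℤ/27ℤ: [18, 6, 2, 1]; 4 cycles in total.
4 cycles on 27: each ℓ→(−1)^(ℓ−1), product (−1)^23 = -1.
The Jacobi symbol (2|27) = -1 (Zolotarev) agrees.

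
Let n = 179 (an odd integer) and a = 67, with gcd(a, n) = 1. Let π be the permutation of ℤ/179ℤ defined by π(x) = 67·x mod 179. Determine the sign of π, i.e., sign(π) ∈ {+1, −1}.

+1

Orbit of 89 under x↦67x: [89, 56, 172, 68, 81, 57, 60]… (length divides ord_179(67)).
Cycle lengths of π_67 on ℤ/179ℤ: [89, 89, 1]; 3 cycles in total.
3 cycles on 179: each ℓ→(−1)^(ℓ−1), product (−1)^176 = +1.
Check: (67/179) = +1 by Zolotarev.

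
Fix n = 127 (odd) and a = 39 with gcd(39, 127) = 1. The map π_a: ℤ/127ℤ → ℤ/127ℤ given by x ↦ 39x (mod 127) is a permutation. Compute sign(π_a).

-1

Start at x=76: 76 → 43 → 26 → 125 → 49 → 6 → 107 → … (one orbit).
Cycle lengths of π_39 on ℤ/127ℤ: [126, 1]; 2 cycles in total.
sign(π) = (−1)^{n − #cycles} = (−1)^{127−2} = (−1)^125 = -1.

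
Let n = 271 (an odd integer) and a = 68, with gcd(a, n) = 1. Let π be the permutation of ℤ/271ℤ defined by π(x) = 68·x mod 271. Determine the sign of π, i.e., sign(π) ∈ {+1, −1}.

Trace 259: π^k(259) = [259, 268, 67, 220, 55, 217, 122] for k=0..6.
3 cycles of lengths [135, 135, 1].
With 3 cycles on 271 points, sign = (−1)^{271−3} = +1.

+1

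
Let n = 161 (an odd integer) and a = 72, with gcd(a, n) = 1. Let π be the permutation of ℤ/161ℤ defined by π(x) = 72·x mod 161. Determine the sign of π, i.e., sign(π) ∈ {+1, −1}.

Orbit of 1 under x↦72x: [1, 72, 32, 50, 58, 151, 85]… (length divides ord_161(72)).
9 cycles of lengths [33, 33, 33, 33, 11, 11, 3, 3, 1].
sign(π) = (−1)^{n − #cycles} = (−1)^{161−9} = (−1)^152 = +1.
Via Zolotarev, sign(π_{72}) = (72|161) = +1.

+1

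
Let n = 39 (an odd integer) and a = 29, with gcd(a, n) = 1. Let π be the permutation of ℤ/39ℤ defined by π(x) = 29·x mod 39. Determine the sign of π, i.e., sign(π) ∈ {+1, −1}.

-1

Start at x=35: 35 → 1 → 29 → 22 → 14 → 16 → 35 (one orbit).
The orbit structure of x ↦ 29x mod 39: 10 orbits of sizes [6, 6, 6, 6, 3, 3, 3, 3, 2, 1].
10 cycles on 39: each ℓ→(−1)^(ℓ−1), product (−1)^29 = -1.
Zolotarev: (29|39) = -1, matching the cycle-count sign.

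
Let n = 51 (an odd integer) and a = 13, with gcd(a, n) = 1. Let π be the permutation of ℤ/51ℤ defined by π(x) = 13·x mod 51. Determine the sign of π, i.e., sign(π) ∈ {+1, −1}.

Start at x=13: 13 → 16 → 4 → 1 → 13 (one orbit).
Cycle lengths of π_13 on ℤ/51ℤ: [4, 4, 4, 4, 4, 4, 4, 4, 4, 4, 4, 4, 1, 1, 1]; 15 cycles in total.
Σ(ℓ_i−1) = 51−15 = 36; sign = (−1)^36 = +1.

+1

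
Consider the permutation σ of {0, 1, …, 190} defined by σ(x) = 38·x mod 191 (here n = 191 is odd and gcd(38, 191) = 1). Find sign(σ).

-1

Orbit of 155 under x↦38x: [155, 160, 159, 121, 14, 150, 161]… (length divides ord_191(38)).
Cycle lengths of π_38 on ℤ/191ℤ: [38, 38, 38, 38, 38, 1]; 6 cycles in total.
With 6 cycles on 191 points, sign = (−1)^{191−6} = -1.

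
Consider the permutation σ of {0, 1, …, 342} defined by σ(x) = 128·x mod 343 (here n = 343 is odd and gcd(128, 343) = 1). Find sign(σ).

+1

Trace 177: π^k(177) = [177, 18, 246, 275, 214, 295, 30] for k=0..6.
Cycle lengths of π_128 on ℤ/343ℤ: [21, 21, 21, 21, 21, 21, 21, 21, 21, 21, 21, 21, 21, 21, 3, 3, 3, 3, 3, 3, 3, 3, 3, 3, 3, 3, 3, 3, 3, 3, 1]; 31 cycles in total.
sign(π) = (−1)^{n − #cycles} = (−1)^{343−31} = (−1)^312 = +1.
Via Zolotarev, sign(π_{128}) = (128|343) = +1.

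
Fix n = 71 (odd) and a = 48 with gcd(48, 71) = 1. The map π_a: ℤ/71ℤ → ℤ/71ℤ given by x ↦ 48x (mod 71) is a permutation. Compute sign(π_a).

+1

Start at x=45: 45 → 30 → 20 → 37 → 1 → 48 → 32 → 45 (one orbit).
Cycle lengths of π_48 on ℤ/71ℤ: [7, 7, 7, 7, 7, 7, 7, 7, 7, 7, 1]; 11 cycles in total.
With 11 cycles on 71 points, sign = (−1)^{71−11} = +1.
Zolotarev: (48|71) = +1, matching the cycle-count sign.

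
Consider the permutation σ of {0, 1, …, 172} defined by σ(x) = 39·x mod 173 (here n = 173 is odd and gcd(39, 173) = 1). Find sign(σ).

Trace 153: π^k(153) = [153, 85, 28, 54, 30, 132, 131] for k=0..6.
Decompose π into cycles: lengths [172, 1] (2 cycles, including the fixed point 0).
sign(π) = (−1)^{n − #cycles} = (−1)^{173−2} = (−1)^171 = -1.
Via Zolotarev, sign(π_{39}) = (39|173) = -1.

-1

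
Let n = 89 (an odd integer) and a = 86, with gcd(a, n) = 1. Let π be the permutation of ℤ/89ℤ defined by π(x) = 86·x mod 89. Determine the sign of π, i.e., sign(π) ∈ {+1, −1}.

Trace 48: π^k(48) = [48, 34, 76, 39, 61, 84, 15] for k=0..6.
π_86 has 2 disjoint cycles with lengths [88, 1] on {0,…,88}.
Σ(ℓ_i−1) = 89−2 = 87; sign = (−1)^87 = -1.
Via Zolotarev, sign(π_{86}) = (86|89) = -1.

-1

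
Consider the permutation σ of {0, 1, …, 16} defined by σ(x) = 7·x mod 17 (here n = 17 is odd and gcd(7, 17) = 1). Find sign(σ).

-1

Start at x=1: 1 → 7 → 15 → 3 → 4 → 11 → 9 → … (one orbit).
Decompose π into cycles: lengths [16, 1] (2 cycles, including the fixed point 0).
17 − 2 = 15 transpositions; sign(π) = (−1)^15 = -1.
The Jacobi symbol (7|17) = -1 (Zolotarev) agrees.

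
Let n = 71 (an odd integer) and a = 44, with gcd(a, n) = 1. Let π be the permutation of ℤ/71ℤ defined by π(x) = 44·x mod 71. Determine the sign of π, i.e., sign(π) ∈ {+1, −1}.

Start at x=60: 60 → 13 → 4 → 34 → 5 → 7 → 24 → … (one orbit).
Cycle type of π: 70 + 1; total 2 cycles.
Σ(ℓ_i−1) = 71−2 = 69; sign = (−1)^69 = -1.

-1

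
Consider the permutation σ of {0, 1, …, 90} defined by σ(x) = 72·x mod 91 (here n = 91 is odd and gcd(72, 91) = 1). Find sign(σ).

-1

Start at x=88: 88 → 57 → 9 → 11 → 64 → 58 → 81 → … (one orbit).
Cycle type of π: 12×7 + 3×2 + 1; total 10 cycles.
With 10 cycles on 91 points, sign = (−1)^{91−10} = -1.
The Jacobi symbol (72|91) = -1 (Zolotarev) agrees.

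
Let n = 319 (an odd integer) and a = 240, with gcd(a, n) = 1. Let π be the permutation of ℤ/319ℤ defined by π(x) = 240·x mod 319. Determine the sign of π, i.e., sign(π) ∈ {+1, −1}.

-1

Trace 86: π^k(86) = [86, 224, 168, 126, 254, 31, 103] for k=0..6.
Cycle type of π: 140×2 + 28 + 5×2 + 1; total 6 cycles.
With 6 cycles on 319 points, sign = (−1)^{319−6} = -1.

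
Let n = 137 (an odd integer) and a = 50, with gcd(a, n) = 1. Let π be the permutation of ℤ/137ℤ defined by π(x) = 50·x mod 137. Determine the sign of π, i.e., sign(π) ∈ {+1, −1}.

Start at x=1: 1 → 50 → 34 → 56 → 60 → 123 → 122 → … (one orbit).
The orbit structure of x ↦ 50x mod 137: 9 orbits of sizes [17, 17, 17, 17, 17, 17, 17, 17, 1].
With 9 cycles on 137 points, sign = (−1)^{137−9} = +1.

+1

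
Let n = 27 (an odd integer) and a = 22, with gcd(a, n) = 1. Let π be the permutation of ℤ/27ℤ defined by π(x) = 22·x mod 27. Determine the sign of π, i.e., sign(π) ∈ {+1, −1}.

Start at x=7: 7 → 19 → 13 → 16 → 1 → 22 → 25 → … (one orbit).
Decompose π into cycles: lengths [9, 9, 3, 3, 1, 1, 1] (7 cycles, including the fixed point 0).
27 − 7 = 20 transpositions; sign(π) = (−1)^20 = +1.

+1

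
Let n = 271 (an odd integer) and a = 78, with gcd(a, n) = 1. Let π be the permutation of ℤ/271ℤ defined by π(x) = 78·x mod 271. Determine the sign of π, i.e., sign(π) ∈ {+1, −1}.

+1

Orbit of 228 under x↦78x: [228, 169, 174, 22, 90, 245, 140]… (length divides ord_271(78)).
Cycle lengths of π_78 on ℤ/271ℤ: [135, 135, 1]; 3 cycles in total.
With 3 cycles on 271 points, sign = (−1)^{271−3} = +1.
Zolotarev: (78|271) = +1, matching the cycle-count sign.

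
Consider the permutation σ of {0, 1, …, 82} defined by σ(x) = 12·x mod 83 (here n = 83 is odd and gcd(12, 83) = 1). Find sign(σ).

Trace 30: π^k(30) = [30, 28, 4, 48, 78, 23, 27] for k=0..6.
π_12 has 3 disjoint cycles with lengths [41, 41, 1] on {0,…,82}.
3 cycles on 83: each ℓ→(−1)^(ℓ−1), product (−1)^80 = +1.

+1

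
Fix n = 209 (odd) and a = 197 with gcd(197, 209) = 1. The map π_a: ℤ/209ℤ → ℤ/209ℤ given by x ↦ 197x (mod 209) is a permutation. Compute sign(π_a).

Orbit of 87 under x↦197x: [87, 1, 197, 144, 153, 45]… (length divides ord_209(197)).
Decompose π into cycles: lengths [6, 6, 6, 6, 6, 6, 6, 6, 6, 6, 6, 6, 6, 6, 6, 6, 6, 6, 6, 6, 6, 6, 6, 6, 6, 6, 6, 6, 6, 6, 3, 3, 3, 3, 3, 3, 2, 2, 2, 2, 2, 1] (42 cycles, including the fixed point 0).
n − c = 209 − 42 = 167; sign = (−1)^167 = -1.
(197|209)_J = -1 (Zolotarev's lemma cross-check).

-1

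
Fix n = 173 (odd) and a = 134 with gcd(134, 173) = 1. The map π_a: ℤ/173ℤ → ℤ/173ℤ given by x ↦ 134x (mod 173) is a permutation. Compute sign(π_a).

-1

Start at x=128: 128 → 25 → 63 → 138 → 154 → 49 → 165 → … (one orbit).
2 cycles of lengths [172, 1].
With 2 cycles on 173 points, sign = (−1)^{173−2} = -1.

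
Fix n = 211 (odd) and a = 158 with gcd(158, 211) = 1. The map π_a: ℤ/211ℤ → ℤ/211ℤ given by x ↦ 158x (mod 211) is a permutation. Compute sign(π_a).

-1

Trace 178: π^k(178) = [178, 61, 143, 17, 154, 67, 36] for k=0..6.
Decompose π into cycles: lengths [210, 1] (2 cycles, including the fixed point 0).
2 cycles on 211: each ℓ→(−1)^(ℓ−1), product (−1)^209 = -1.
Via Zolotarev, sign(π_{158}) = (158|211) = -1.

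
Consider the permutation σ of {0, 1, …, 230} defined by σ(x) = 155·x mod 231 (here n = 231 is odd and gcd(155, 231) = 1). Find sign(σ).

-1

Trace 155: π^k(155) = [155, 1] for k=0..1.
Cycle lengths of π_155 on ℤ/231ℤ: [2, 2, 2, 2, 2, 2, 2, 2, 2, 2, 2, 2, 2, 2, 2, 2, 2, 2, 2, 2, 2, 2, 2, 2, 2, 2, 2, 2, 2, 2, 2, 2, 2, 2, 2, 2, 2, 2, 2, 2, 2, 2, 2, 2, 2, 2, 2, 2, 2, 2, 2, 2, 2, 2, 2, 2, 2, 2, 2, 2, 2, 2, 2, 2, 2, 2, 2, 2, 2, 2, 2, 2, 2, 2, 2, 2, 2, 1, 1, 1, 1, 1, 1, 1, 1, 1, 1, 1, 1, 1, 1, 1, 1, 1, 1, 1, 1, 1, 1, 1, 1, 1, 1, 1, 1, 1, 1, 1, 1, 1, 1, 1, 1, 1, 1, 1, 1, 1, 1, 1, 1, 1, 1, 1, 1, 1, 1, 1, 1, 1, 1, 1, 1, 1, 1, 1, 1, 1, 1, 1, 1, 1, 1, 1, 1, 1, 1, 1, 1, 1, 1, 1, 1, 1]; 154 cycles in total.
231 − 154 = 77 transpositions; sign(π) = (−1)^77 = -1.
Via Zolotarev, sign(π_{155}) = (155|231) = -1.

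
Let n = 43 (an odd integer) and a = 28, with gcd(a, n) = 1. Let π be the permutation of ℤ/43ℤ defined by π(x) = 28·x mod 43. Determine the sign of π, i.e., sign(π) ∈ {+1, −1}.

Orbit of 13 under x↦28x: [13, 20, 1, 28, 10, 22, 14]… (length divides ord_43(28)).
Cycle type of π: 42 + 1; total 2 cycles.
Σ(ℓ_i−1) = 43−2 = 41; sign = (−1)^41 = -1.

-1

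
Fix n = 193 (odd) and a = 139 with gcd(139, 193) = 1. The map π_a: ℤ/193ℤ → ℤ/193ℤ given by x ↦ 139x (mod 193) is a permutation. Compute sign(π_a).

+1

Start at x=43: 43 → 187 → 131 → 67 → 49 → 56 → 64 → … (one orbit).
Cycle lengths of π_139 on ℤ/193ℤ: [96, 96, 1]; 3 cycles in total.
With 3 cycles on 193 points, sign = (−1)^{193−3} = +1.
The Jacobi symbol (139|193) = +1 (Zolotarev) agrees.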